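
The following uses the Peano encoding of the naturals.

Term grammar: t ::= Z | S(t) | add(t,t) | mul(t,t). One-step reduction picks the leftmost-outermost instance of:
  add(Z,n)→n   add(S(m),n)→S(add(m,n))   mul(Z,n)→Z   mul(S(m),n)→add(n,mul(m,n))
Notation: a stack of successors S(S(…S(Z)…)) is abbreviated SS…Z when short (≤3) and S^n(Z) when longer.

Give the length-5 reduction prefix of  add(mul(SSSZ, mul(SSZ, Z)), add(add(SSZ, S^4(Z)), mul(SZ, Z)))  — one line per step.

Answer: after 5 steps: add(add(mul(Z, Z), mul(SSZ, mul(SSZ, Z))), add(add(SSZ, S^4(Z)), mul(SZ, Z)))

Reduction:
  start: add(mul(SSSZ, mul(SSZ, Z)), add(add(SSZ, S^4(Z)), mul(SZ, Z)))
  [1] add(add(mul(SSZ, Z), mul(SSZ, mul(SSZ, Z))), add(add(SSZ, S^4(Z)), mul(SZ, Z)))
  [2] add(add(add(Z, mul(SZ, Z)), mul(SSZ, mul(SSZ, Z))), add(add(SSZ, S^4(Z)), mul(SZ, Z)))
  [3] add(add(mul(SZ, Z), mul(SSZ, mul(SSZ, Z))), add(add(SSZ, S^4(Z)), mul(SZ, Z)))
  [4] add(add(add(Z, mul(Z, Z)), mul(SSZ, mul(SSZ, Z))), add(add(SSZ, S^4(Z)), mul(SZ, Z)))
  [5] add(add(mul(Z, Z), mul(SSZ, mul(SSZ, Z))), add(add(SSZ, S^4(Z)), mul(SZ, Z)))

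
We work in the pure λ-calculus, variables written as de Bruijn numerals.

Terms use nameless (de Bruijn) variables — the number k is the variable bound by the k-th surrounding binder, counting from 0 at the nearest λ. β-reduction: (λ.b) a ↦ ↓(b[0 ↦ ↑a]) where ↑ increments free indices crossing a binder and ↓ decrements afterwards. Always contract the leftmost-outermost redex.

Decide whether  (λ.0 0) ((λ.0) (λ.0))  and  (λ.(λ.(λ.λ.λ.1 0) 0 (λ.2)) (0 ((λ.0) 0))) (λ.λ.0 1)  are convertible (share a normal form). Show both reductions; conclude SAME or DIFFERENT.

Term A:
  start: (λ.0 0) ((λ.0) (λ.0))
  [1] (λ.0) (λ.0) ((λ.0) (λ.0))
  [2] (λ.0) ((λ.0) (λ.0))
  [3] (λ.0) (λ.0)
  [4] λ.0

Term B:
  start: (λ.(λ.(λ.λ.λ.1 0) 0 (λ.2)) (0 ((λ.0) 0))) (λ.λ.0 1)
  [1] (λ.(λ.λ.λ.1 0) 0 (λ.λ.λ.0 1)) ((λ.λ.0 1) ((λ.0) (λ.λ.0 1)))
  [2] (λ.λ.λ.1 0) ((λ.λ.0 1) ((λ.0) (λ.λ.0 1))) (λ.λ.λ.0 1)
  [3] (λ.λ.1 0) (λ.λ.λ.0 1)
  [4] λ.(λ.λ.λ.0 1) 0
  [5] λ.λ.λ.0 1

Answer: DIFFERENT — A ⇓ λ.0, B ⇓ λ.λ.λ.0 1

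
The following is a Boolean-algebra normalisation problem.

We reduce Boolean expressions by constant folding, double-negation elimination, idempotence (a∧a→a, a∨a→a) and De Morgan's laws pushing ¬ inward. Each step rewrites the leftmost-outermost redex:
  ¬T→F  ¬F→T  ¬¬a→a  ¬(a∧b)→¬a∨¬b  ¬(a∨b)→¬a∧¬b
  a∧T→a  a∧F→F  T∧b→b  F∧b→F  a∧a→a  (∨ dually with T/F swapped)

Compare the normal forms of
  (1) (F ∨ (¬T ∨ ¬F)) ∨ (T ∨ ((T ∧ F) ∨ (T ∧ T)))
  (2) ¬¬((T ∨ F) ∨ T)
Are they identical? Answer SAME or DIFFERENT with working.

Term A:
  start: (F ∨ (¬T ∨ ¬F)) ∨ (T ∨ ((T ∧ F) ∨ (T ∧ T)))
  step 1: (¬T ∨ ¬F) ∨ (T ∨ ((T ∧ F) ∨ (T ∧ T)))
  step 2: (F ∨ ¬F) ∨ (T ∨ ((T ∧ F) ∨ (T ∧ T)))
  step 3: ¬F ∨ (T ∨ ((T ∧ F) ∨ (T ∧ T)))
  step 4: T ∨ (T ∨ ((T ∧ F) ∨ (T ∧ T)))
  step 5: T

Term B:
  start: ¬¬((T ∨ F) ∨ T)
  step 1: (T ∨ F) ∨ T
  step 2: T

Answer: SAME — A ⇓ T, B ⇓ T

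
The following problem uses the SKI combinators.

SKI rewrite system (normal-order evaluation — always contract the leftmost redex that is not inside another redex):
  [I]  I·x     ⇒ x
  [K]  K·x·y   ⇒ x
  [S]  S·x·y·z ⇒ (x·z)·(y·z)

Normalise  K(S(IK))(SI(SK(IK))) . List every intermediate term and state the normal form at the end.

  start: K(S(IK))(SI(SK(IK)))
  step 1: S(IK)
  step 2: SK

Answer: normal form = SK  (in 2 steps)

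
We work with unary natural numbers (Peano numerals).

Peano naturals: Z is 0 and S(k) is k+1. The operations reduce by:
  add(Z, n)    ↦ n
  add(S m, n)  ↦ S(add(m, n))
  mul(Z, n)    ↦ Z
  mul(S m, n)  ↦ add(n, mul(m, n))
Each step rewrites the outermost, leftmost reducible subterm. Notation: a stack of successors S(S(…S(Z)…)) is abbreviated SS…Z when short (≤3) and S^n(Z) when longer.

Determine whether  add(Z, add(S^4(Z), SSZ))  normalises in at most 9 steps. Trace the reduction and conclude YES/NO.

  start: add(Z, add(S^4(Z), SSZ))
  step 1: add(S^4(Z), SSZ)
  step 2: S(add(SSSZ, SSZ))
  step 3: S(S(add(SSZ, SSZ)))
  step 4: S(S(S(add(SZ, SSZ))))
  step 5: S(S(S(S(add(Z, SSZ)))))
  step 6: S^6(Z)

Answer: YES — reaches normal form S^6(Z) in 6 ≤ 9 steps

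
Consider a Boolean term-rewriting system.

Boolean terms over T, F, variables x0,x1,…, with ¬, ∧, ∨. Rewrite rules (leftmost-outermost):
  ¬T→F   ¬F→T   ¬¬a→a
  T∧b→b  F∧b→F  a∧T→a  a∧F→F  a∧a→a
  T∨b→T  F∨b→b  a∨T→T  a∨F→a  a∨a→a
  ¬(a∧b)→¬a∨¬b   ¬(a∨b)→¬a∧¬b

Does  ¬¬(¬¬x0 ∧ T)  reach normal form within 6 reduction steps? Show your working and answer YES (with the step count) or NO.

  start: ¬¬(¬¬x0 ∧ T)
  [1] ¬¬x0 ∧ T
  [2] ¬¬x0
  [3] x0

Answer: YES — reaches normal form x0 in 3 ≤ 6 steps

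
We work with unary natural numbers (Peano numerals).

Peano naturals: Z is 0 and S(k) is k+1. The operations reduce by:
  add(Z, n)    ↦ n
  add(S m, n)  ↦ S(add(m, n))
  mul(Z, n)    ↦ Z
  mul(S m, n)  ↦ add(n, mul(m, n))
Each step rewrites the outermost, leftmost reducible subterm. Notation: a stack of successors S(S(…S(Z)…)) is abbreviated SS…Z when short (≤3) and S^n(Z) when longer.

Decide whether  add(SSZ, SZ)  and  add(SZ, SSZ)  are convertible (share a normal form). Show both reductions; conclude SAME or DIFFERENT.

Term A:
  start: add(SSZ, SZ)
  →1  S(add(SZ, SZ))
  →2  S(S(add(Z, SZ)))
  →3  SSSZ

Term B:
  start: add(SZ, SSZ)
  →1  S(add(Z, SSZ))
  →2  SSSZ

Answer: SAME — A ⇓ SSSZ, B ⇓ SSSZ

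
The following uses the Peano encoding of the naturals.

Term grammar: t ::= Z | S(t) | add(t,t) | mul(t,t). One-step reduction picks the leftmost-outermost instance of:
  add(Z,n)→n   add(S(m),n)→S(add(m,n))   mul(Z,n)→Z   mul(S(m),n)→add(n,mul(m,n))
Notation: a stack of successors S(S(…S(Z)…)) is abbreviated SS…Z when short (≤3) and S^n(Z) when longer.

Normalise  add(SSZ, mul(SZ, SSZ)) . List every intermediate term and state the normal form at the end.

Answer: normal form = S^4(Z)  (in 8 steps)

Working:
  start: add(SSZ, mul(SZ, SSZ))
  [1] S(add(SZ, mul(SZ, SSZ)))
  [2] S(S(add(Z, mul(SZ, SSZ))))
  [3] S(S(mul(SZ, SSZ)))
  [4] S(S(add(SSZ, mul(Z, SSZ))))
  [5] S(S(S(add(SZ, mul(Z, SSZ)))))
  [6] S(S(S(S(add(Z, mul(Z, SSZ))))))
  [7] S(S(S(S(mul(Z, SSZ)))))
  [8] S^4(Z)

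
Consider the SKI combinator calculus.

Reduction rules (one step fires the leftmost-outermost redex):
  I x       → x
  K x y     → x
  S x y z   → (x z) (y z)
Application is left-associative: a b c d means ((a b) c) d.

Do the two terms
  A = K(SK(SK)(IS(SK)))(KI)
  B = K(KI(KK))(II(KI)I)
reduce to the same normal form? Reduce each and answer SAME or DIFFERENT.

Answer: DIFFERENT — A ⇓ S(SK), B ⇓ I

Working:
Term A:
  start: K(SK(SK)(IS(SK)))(KI)
  [1] SK(SK)(IS(SK))
  [2] K(IS(SK))(SK(IS(SK)))
  [3] IS(SK)
  [4] S(SK)

Term B:
  start: K(KI(KK))(II(KI)I)
  [1] KI(KK)
  [2] I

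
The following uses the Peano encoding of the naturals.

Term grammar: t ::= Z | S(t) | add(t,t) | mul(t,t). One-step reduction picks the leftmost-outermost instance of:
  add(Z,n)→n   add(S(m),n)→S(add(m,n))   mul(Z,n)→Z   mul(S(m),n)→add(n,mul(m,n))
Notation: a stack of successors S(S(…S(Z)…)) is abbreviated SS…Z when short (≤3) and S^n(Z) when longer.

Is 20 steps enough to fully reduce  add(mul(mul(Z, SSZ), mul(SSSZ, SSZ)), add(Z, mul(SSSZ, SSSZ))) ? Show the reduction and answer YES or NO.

  start: add(mul(mul(Z, SSZ), mul(SSSZ, SSZ)), add(Z, mul(SSSZ, SSSZ)))
  step 1: add(mul(Z, mul(SSSZ, SSZ)), add(Z, mul(SSSZ, SSSZ)))
  step 2: add(Z, add(Z, mul(SSSZ, SSSZ)))
  step 3: add(Z, mul(SSSZ, SSSZ))
  step 4: mul(SSSZ, SSSZ)
  step 5: add(SSSZ, mul(SSZ, SSSZ))
  step 6: S(add(SSZ, mul(SSZ, SSSZ)))
  step 7: S(S(add(SZ, mul(SSZ, SSSZ))))
  step 8: S(S(S(add(Z, mul(SSZ, SSSZ)))))
  step 9: S(S(S(mul(SSZ, SSSZ))))
  step 10: S(S(S(add(SSSZ, mul(SZ, SSSZ)))))
  step 11: S(S(S(S(add(SSZ, mul(SZ, SSSZ))))))
  step 12: S(S(S(S(S(add(SZ, mul(SZ, SSSZ)))))))
  step 13: S(S(S(S(S(S(add(Z, mul(SZ, SSSZ))))))))
  step 14: S(S(S(S(S(S(mul(SZ, SSSZ)))))))
  step 15: S(S(S(S(S(S(add(SSSZ, mul(Z, SSSZ))))))))
  step 16: S(S(S(S(S(S(S(add(SSZ, mul(Z, SSSZ)))))))))
  step 17: S(S(S(S(S(S(S(S(add(SZ, mul(Z, SSSZ))))))))))
  step 18: S(S(S(S(S(S(S(S(S(add(Z, mul(Z, SSSZ)))))))))))
  step 19: S(S(S(S(S(S(S(S(S(mul(Z, SSSZ))))))))))
  step 20: S^9(Z)

Answer: YES — reaches normal form S^9(Z) in 20 ≤ 20 steps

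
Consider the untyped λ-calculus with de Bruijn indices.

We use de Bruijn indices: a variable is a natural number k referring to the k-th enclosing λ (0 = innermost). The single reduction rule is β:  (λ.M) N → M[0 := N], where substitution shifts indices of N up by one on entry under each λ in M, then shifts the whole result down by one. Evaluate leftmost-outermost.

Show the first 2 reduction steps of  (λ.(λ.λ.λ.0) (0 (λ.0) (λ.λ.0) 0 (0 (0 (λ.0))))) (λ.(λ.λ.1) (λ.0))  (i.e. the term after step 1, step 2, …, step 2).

Answer: after 2 steps: λ.λ.0

Working:
  start: (λ.(λ.λ.λ.0) (0 (λ.0) (λ.λ.0) 0 (0 (0 (λ.0))))) (λ.(λ.λ.1) (λ.0))
  →1  (λ.λ.λ.0) ((λ.(λ.λ.1) (λ.0)) (λ.0) (λ.λ.0) (λ.(λ.λ.1) (λ.0)) ((λ.(λ.λ.1) (λ.0)) ((λ.(λ.λ.1) (λ.0)) (λ.0))))
  →2  λ.λ.0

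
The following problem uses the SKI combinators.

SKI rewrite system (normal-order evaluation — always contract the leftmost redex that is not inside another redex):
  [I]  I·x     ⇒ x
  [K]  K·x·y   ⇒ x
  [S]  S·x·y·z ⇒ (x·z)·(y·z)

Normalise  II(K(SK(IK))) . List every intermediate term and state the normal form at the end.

  start: II(K(SK(IK)))
  [1] I(K(SK(IK)))
  [2] K(SK(IK))
  [3] K(SKK)

Answer: normal form = K(SKK)  (in 3 steps)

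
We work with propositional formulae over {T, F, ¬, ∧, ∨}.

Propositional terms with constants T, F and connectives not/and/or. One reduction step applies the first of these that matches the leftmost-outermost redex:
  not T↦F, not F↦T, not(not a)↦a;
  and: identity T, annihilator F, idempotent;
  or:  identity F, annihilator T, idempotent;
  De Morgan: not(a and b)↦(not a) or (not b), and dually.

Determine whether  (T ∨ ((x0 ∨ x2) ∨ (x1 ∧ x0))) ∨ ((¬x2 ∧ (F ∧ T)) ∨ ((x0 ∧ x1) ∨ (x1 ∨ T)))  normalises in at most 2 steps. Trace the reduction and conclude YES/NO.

Answer: YES — reaches normal form T in 2 ≤ 2 steps

Working:
  start: (T ∨ ((x0 ∨ x2) ∨ (x1 ∧ x0))) ∨ ((¬x2 ∧ (F ∧ T)) ∨ ((x0 ∧ x1) ∨ (x1 ∨ T)))
  [1] T ∨ ((¬x2 ∧ (F ∧ T)) ∨ ((x0 ∧ x1) ∨ (x1 ∨ T)))
  [2] T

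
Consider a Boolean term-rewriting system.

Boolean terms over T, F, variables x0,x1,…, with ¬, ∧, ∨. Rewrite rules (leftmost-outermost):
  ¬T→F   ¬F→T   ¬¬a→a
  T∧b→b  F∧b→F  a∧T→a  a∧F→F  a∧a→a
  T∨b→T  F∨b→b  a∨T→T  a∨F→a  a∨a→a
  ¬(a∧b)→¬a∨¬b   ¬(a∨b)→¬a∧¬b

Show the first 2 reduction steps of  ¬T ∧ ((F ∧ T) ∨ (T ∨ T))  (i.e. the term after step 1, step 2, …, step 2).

  start: ¬T ∧ ((F ∧ T) ∨ (T ∨ T))
  step 1: F ∧ ((F ∧ T) ∨ (T ∨ T))
  step 2: F

Answer: after 2 steps: F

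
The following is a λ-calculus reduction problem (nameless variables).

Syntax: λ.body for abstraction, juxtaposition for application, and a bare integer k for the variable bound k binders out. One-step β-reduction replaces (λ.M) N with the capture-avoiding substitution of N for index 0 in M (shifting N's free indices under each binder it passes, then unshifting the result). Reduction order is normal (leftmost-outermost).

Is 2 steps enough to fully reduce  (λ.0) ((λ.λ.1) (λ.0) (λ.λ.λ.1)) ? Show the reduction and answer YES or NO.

  start: (λ.0) ((λ.λ.1) (λ.0) (λ.λ.λ.1))
  →1  (λ.λ.1) (λ.0) (λ.λ.λ.1)
  →2  (λ.λ.0) (λ.λ.λ.1)

Answer: NO — after 2 steps the term is (λ.λ.0) (λ.λ.λ.1), not yet normal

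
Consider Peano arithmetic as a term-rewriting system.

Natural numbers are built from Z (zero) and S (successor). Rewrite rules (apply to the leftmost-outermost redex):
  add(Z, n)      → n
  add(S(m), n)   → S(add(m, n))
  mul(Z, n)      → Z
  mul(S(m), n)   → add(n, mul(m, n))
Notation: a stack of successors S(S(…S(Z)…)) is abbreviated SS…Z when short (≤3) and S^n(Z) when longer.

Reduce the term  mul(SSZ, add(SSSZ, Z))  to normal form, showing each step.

Answer: normal form = S^6(Z)  (in 19 steps)

Reduction:
  start: mul(SSZ, add(SSSZ, Z))
  [1] add(add(SSSZ, Z), mul(SZ, add(SSSZ, Z)))
  [2] add(S(add(SSZ, Z)), mul(SZ, add(SSSZ, Z)))
  [3] S(add(add(SSZ, Z), mul(SZ, add(SSSZ, Z))))
  [4] S(add(S(add(SZ, Z)), mul(SZ, add(SSSZ, Z))))
  [5] S(S(add(add(SZ, Z), mul(SZ, add(SSSZ, Z)))))
  [6] S(S(add(S(add(Z, Z)), mul(SZ, add(SSSZ, Z)))))
  [7] S(S(S(add(add(Z, Z), mul(SZ, add(SSSZ, Z))))))
  [8] S(S(S(add(Z, mul(SZ, add(SSSZ, Z))))))
  [9] S(S(S(mul(SZ, add(SSSZ, Z)))))
  [10] S(S(S(add(add(SSSZ, Z), mul(Z, add(SSSZ, Z))))))
  [11] S(S(S(add(S(add(SSZ, Z)), mul(Z, add(SSSZ, Z))))))
  [12] S(S(S(S(add(add(SSZ, Z), mul(Z, add(SSSZ, Z)))))))
  [13] S(S(S(S(add(S(add(SZ, Z)), mul(Z, add(SSSZ, Z)))))))
  [14] S(S(S(S(S(add(add(SZ, Z), mul(Z, add(SSSZ, Z))))))))
  [15] S(S(S(S(S(add(S(add(Z, Z)), mul(Z, add(SSSZ, Z))))))))
  [16] S(S(S(S(S(S(add(add(Z, Z), mul(Z, add(SSSZ, Z)))))))))
  [17] S(S(S(S(S(S(add(Z, mul(Z, add(SSSZ, Z)))))))))
  [18] S(S(S(S(S(S(mul(Z, add(SSSZ, Z))))))))
  [19] S^6(Z)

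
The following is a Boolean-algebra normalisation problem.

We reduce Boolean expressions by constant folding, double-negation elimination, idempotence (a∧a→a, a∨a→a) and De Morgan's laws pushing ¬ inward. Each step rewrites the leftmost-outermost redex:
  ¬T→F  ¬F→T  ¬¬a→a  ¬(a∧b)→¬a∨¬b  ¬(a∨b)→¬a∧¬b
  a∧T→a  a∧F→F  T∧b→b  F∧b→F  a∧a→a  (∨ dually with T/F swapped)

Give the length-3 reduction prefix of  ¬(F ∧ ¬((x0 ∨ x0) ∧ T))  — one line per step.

Answer: after 3 steps: T

Reduction:
  start: ¬(F ∧ ¬((x0 ∨ x0) ∧ T))
  step 1: ¬F ∨ ¬¬((x0 ∨ x0) ∧ T)
  step 2: T ∨ ¬¬((x0 ∨ x0) ∧ T)
  step 3: T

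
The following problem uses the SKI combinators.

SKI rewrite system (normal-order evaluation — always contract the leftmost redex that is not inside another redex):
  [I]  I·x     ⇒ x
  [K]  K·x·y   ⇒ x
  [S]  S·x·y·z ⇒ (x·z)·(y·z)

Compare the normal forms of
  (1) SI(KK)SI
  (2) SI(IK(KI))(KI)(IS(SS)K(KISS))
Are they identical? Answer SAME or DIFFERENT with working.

Term A:
  start: SI(KK)SI
  [1] IS(KKS)I
  [2] S(KKS)I
  [3] SKI

Term B:
  start: SI(IK(KI))(KI)(IS(SS)K(KISS))
  [1] I(KI)(IK(KI)(KI))(IS(SS)K(KISS))
  [2] KI(IK(KI)(KI))(IS(SS)K(KISS))
  [3] I(IS(SS)K(KISS))
  [4] IS(SS)K(KISS)
  [5] S(SS)K(KISS)
  [6] SS(KISS)(K(KISS))
  [7] S(K(KISS))(KISS(K(KISS)))
  [8] S(K(IS))(KISS(K(KISS)))
  [9] S(KS)(KISS(K(KISS)))
  [10] S(KS)(IS(K(KISS)))
  [11] S(KS)(S(K(KISS)))
  [12] S(KS)(S(K(IS)))
  [13] S(KS)(S(KS))

Answer: DIFFERENT — A ⇓ SKI, B ⇓ S(KS)(S(KS))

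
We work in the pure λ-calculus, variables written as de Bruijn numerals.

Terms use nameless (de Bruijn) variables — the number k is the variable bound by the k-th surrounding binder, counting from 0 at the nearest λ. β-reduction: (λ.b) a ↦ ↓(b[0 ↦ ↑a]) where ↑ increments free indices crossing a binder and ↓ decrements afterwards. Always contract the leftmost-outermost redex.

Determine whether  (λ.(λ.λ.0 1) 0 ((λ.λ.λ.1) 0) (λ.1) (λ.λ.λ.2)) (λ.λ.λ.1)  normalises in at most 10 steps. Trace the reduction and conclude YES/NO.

  start: (λ.(λ.λ.0 1) 0 ((λ.λ.λ.1) 0) (λ.1) (λ.λ.λ.2)) (λ.λ.λ.1)
  →1  (λ.λ.0 1) (λ.λ.λ.1) ((λ.λ.λ.1) (λ.λ.λ.1)) (λ.λ.λ.λ.1) (λ.λ.λ.2)
  →2  (λ.0 (λ.λ.λ.1)) ((λ.λ.λ.1) (λ.λ.λ.1)) (λ.λ.λ.λ.1) (λ.λ.λ.2)
  →3  (λ.λ.λ.1) (λ.λ.λ.1) (λ.λ.λ.1) (λ.λ.λ.λ.1) (λ.λ.λ.2)
  →4  (λ.λ.1) (λ.λ.λ.1) (λ.λ.λ.λ.1) (λ.λ.λ.2)
  →5  (λ.λ.λ.λ.1) (λ.λ.λ.λ.1) (λ.λ.λ.2)
  →6  (λ.λ.λ.1) (λ.λ.λ.2)
  →7  λ.λ.1

Answer: YES — reaches normal form λ.λ.1 in 7 ≤ 10 steps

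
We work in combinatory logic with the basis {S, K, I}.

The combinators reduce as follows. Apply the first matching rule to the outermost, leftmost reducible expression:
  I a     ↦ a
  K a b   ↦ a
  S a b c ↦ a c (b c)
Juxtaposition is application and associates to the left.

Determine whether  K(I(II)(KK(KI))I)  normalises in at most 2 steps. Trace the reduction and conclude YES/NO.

Answer: NO — after 2 steps the term is K(I(KK(KI))I), not yet normal

Derivation:
  start: K(I(II)(KK(KI))I)
  →1  K(II(KK(KI))I)
  →2  K(I(KK(KI))I)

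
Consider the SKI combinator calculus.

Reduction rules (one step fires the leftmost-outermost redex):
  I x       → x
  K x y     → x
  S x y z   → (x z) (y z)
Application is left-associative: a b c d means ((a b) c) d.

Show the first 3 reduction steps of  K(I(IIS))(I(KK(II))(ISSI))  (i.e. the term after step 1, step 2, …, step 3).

  start: K(I(IIS))(I(KK(II))(ISSI))
  [1] I(IIS)
  [2] IIS
  [3] IS

Answer: after 3 steps: IS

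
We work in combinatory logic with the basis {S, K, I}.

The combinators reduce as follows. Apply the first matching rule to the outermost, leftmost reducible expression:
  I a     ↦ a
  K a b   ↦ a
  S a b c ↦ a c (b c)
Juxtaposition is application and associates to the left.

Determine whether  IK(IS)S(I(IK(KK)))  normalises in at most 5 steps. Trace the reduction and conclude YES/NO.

  start: IK(IS)S(I(IK(KK)))
  [1] K(IS)S(I(IK(KK)))
  [2] IS(I(IK(KK)))
  [3] S(I(IK(KK)))
  [4] S(IK(KK))
  [5] S(K(KK))

Answer: YES — reaches normal form S(K(KK)) in 5 ≤ 5 steps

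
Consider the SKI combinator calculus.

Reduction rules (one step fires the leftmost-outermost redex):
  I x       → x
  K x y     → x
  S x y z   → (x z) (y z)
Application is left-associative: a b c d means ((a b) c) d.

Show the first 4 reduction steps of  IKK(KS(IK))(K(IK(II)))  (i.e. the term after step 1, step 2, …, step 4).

  start: IKK(KS(IK))(K(IK(II)))
  →1  KK(KS(IK))(K(IK(II)))
  →2  K(K(IK(II)))
  →3  K(K(K(II)))
  →4  K(K(KI))

Answer: after 4 steps: K(K(KI))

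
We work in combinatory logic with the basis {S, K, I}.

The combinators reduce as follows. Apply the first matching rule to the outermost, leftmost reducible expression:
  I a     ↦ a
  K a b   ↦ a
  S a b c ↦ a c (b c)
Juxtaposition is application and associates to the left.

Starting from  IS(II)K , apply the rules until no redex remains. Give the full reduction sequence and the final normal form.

Answer: normal form = SIK  (in 2 steps)

Reduction:
  start: IS(II)K
  step 1: S(II)K
  step 2: SIK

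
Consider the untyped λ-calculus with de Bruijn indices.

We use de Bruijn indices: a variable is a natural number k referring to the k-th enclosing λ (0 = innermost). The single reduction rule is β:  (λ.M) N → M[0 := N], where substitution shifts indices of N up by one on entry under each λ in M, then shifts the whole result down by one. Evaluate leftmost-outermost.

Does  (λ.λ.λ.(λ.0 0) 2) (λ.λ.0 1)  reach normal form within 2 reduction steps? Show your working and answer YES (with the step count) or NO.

Answer: NO — after 2 steps the term is λ.λ.(λ.λ.0 1) (λ.λ.0 1), not yet normal

Reduction:
  start: (λ.λ.λ.(λ.0 0) 2) (λ.λ.0 1)
  [1] λ.λ.(λ.0 0) (λ.λ.0 1)
  [2] λ.λ.(λ.λ.0 1) (λ.λ.0 1)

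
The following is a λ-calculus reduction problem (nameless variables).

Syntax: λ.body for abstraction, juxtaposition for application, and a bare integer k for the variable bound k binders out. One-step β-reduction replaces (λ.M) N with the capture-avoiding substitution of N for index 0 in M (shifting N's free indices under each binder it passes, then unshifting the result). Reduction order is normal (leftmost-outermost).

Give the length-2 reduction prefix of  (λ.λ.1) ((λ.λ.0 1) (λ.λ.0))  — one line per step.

  start: (λ.λ.1) ((λ.λ.0 1) (λ.λ.0))
  [1] λ.(λ.λ.0 1) (λ.λ.0)
  [2] λ.λ.0 (λ.λ.0)

Answer: after 2 steps: λ.λ.0 (λ.λ.0)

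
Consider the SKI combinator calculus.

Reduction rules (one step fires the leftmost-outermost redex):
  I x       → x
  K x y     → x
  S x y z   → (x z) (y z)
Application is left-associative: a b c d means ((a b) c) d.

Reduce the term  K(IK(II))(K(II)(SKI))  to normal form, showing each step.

Answer: normal form = KI  (in 3 steps)

Working:
  start: K(IK(II))(K(II)(SKI))
  step 1: IK(II)
  step 2: K(II)
  step 3: KI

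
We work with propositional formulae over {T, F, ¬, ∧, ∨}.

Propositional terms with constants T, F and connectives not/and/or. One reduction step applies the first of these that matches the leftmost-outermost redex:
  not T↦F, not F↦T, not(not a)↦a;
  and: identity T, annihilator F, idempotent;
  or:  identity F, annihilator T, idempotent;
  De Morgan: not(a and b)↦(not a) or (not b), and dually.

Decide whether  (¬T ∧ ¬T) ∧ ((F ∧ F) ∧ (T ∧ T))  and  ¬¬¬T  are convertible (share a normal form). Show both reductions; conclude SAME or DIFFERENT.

Answer: SAME — A ⇓ F, B ⇓ F

Working:
Term A:
  start: (¬T ∧ ¬T) ∧ ((F ∧ F) ∧ (T ∧ T))
  step 1: ¬T ∧ ((F ∧ F) ∧ (T ∧ T))
  step 2: F ∧ ((F ∧ F) ∧ (T ∧ T))
  step 3: F

Term B:
  start: ¬¬¬T
  step 1: ¬T
  step 2: F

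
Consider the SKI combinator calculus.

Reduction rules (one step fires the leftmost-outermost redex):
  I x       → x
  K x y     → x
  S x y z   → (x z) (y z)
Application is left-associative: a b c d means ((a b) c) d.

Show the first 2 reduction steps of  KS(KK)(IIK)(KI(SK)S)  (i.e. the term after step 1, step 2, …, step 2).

Answer: after 2 steps: S(IK)(KI(SK)S)

Working:
  start: KS(KK)(IIK)(KI(SK)S)
  step 1: S(IIK)(KI(SK)S)
  step 2: S(IK)(KI(SK)S)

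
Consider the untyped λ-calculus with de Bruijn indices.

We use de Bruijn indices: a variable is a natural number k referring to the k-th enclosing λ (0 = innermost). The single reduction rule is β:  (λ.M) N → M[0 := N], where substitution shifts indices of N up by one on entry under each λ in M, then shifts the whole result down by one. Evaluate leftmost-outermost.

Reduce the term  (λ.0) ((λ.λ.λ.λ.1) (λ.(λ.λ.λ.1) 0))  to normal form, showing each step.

Answer: normal form = λ.λ.λ.1  (in 2 steps)

Derivation:
  start: (λ.0) ((λ.λ.λ.λ.1) (λ.(λ.λ.λ.1) 0))
  →1  (λ.λ.λ.λ.1) (λ.(λ.λ.λ.1) 0)
  →2  λ.λ.λ.1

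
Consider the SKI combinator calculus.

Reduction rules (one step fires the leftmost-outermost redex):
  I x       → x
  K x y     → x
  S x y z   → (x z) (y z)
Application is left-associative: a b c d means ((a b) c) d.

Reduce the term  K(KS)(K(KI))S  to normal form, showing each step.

Answer: normal form = S  (in 2 steps)

Derivation:
  start: K(KS)(K(KI))S
  →1  KSS
  →2  S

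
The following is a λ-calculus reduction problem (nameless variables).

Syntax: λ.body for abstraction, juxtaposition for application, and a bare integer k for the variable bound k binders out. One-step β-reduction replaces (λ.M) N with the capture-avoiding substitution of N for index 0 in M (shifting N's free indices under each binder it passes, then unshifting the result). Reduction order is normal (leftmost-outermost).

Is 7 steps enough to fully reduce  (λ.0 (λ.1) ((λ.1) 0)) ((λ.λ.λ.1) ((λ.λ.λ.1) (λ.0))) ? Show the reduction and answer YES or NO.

Answer: YES — reaches normal form λ.λ.λ.1 in 5 ≤ 7 steps

Reduction:
  start: (λ.0 (λ.1) ((λ.1) 0)) ((λ.λ.λ.1) ((λ.λ.λ.1) (λ.0)))
  step 1: (λ.λ.λ.1) ((λ.λ.λ.1) (λ.0)) (λ.(λ.λ.λ.1) ((λ.λ.λ.1) (λ.0))) ((λ.(λ.λ.λ.1) ((λ.λ.λ.1) (λ.0))) ((λ.λ.λ.1) ((λ.λ.λ.1) (λ.0))))
  step 2: (λ.λ.1) (λ.(λ.λ.λ.1) ((λ.λ.λ.1) (λ.0))) ((λ.(λ.λ.λ.1) ((λ.λ.λ.1) (λ.0))) ((λ.λ.λ.1) ((λ.λ.λ.1) (λ.0))))
  step 3: (λ.λ.(λ.λ.λ.1) ((λ.λ.λ.1) (λ.0))) ((λ.(λ.λ.λ.1) ((λ.λ.λ.1) (λ.0))) ((λ.λ.λ.1) ((λ.λ.λ.1) (λ.0))))
  step 4: λ.(λ.λ.λ.1) ((λ.λ.λ.1) (λ.0))
  step 5: λ.λ.λ.1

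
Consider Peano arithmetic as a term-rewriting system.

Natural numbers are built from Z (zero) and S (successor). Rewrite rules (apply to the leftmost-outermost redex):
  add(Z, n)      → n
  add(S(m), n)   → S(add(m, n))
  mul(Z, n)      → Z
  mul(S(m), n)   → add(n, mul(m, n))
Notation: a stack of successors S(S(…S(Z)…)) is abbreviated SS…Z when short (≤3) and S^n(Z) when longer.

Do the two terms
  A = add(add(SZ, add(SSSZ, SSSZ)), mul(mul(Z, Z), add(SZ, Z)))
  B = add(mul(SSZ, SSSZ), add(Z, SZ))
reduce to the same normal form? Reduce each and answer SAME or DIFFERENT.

Answer: SAME — A ⇓ S^7(Z), B ⇓ S^7(Z)

Derivation:
Term A:
  start: add(add(SZ, add(SSSZ, SSSZ)), mul(mul(Z, Z), add(SZ, Z)))
  [1] add(S(add(Z, add(SSSZ, SSSZ))), mul(mul(Z, Z), add(SZ, Z)))
  [2] S(add(add(Z, add(SSSZ, SSSZ)), mul(mul(Z, Z), add(SZ, Z))))
  [3] S(add(add(SSSZ, SSSZ), mul(mul(Z, Z), add(SZ, Z))))
  [4] S(add(S(add(SSZ, SSSZ)), mul(mul(Z, Z), add(SZ, Z))))
  [5] S(S(add(add(SSZ, SSSZ), mul(mul(Z, Z), add(SZ, Z)))))
  [6] S(S(add(S(add(SZ, SSSZ)), mul(mul(Z, Z), add(SZ, Z)))))
  [7] S(S(S(add(add(SZ, SSSZ), mul(mul(Z, Z), add(SZ, Z))))))
  [8] S(S(S(add(S(add(Z, SSSZ)), mul(mul(Z, Z), add(SZ, Z))))))
  [9] S(S(S(S(add(add(Z, SSSZ), mul(mul(Z, Z), add(SZ, Z)))))))
  [10] S(S(S(S(add(SSSZ, mul(mul(Z, Z), add(SZ, Z)))))))
  [11] S(S(S(S(S(add(SSZ, mul(mul(Z, Z), add(SZ, Z))))))))
  [12] S(S(S(S(S(S(add(SZ, mul(mul(Z, Z), add(SZ, Z)))))))))
  [13] S(S(S(S(S(S(S(add(Z, mul(mul(Z, Z), add(SZ, Z))))))))))
  [14] S(S(S(S(S(S(S(mul(mul(Z, Z), add(SZ, Z)))))))))
  [15] S(S(S(S(S(S(S(mul(Z, add(SZ, Z)))))))))
  [16] S^7(Z)

Term B:
  start: add(mul(SSZ, SSSZ), add(Z, SZ))
  [1] add(add(SSSZ, mul(SZ, SSSZ)), add(Z, SZ))
  [2] add(S(add(SSZ, mul(SZ, SSSZ))), add(Z, SZ))
  [3] S(add(add(SSZ, mul(SZ, SSSZ)), add(Z, SZ)))
  [4] S(add(S(add(SZ, mul(SZ, SSSZ))), add(Z, SZ)))
  [5] S(S(add(add(SZ, mul(SZ, SSSZ)), add(Z, SZ))))
  [6] S(S(add(S(add(Z, mul(SZ, SSSZ))), add(Z, SZ))))
  [7] S(S(S(add(add(Z, mul(SZ, SSSZ)), add(Z, SZ)))))
  [8] S(S(S(add(mul(SZ, SSSZ), add(Z, SZ)))))
  [9] S(S(S(add(add(SSSZ, mul(Z, SSSZ)), add(Z, SZ)))))
  [10] S(S(S(add(S(add(SSZ, mul(Z, SSSZ))), add(Z, SZ)))))
  [11] S(S(S(S(add(add(SSZ, mul(Z, SSSZ)), add(Z, SZ))))))
  [12] S(S(S(S(add(S(add(SZ, mul(Z, SSSZ))), add(Z, SZ))))))
  [13] S(S(S(S(S(add(add(SZ, mul(Z, SSSZ)), add(Z, SZ)))))))
  [14] S(S(S(S(S(add(S(add(Z, mul(Z, SSSZ))), add(Z, SZ)))))))
  [15] S(S(S(S(S(S(add(add(Z, mul(Z, SSSZ)), add(Z, SZ))))))))
  [16] S(S(S(S(S(S(add(mul(Z, SSSZ), add(Z, SZ))))))))
  [17] S(S(S(S(S(S(add(Z, add(Z, SZ))))))))
  [18] S(S(S(S(S(S(add(Z, SZ)))))))
  [19] S^7(Z)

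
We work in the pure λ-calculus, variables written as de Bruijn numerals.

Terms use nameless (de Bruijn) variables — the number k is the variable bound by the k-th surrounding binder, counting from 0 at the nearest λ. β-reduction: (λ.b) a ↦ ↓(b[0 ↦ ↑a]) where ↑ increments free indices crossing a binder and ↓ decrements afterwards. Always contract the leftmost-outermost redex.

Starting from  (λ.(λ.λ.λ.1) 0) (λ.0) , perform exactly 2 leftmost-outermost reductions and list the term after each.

Answer: after 2 steps: λ.λ.1

Working:
  start: (λ.(λ.λ.λ.1) 0) (λ.0)
  step 1: (λ.λ.λ.1) (λ.0)
  step 2: λ.λ.1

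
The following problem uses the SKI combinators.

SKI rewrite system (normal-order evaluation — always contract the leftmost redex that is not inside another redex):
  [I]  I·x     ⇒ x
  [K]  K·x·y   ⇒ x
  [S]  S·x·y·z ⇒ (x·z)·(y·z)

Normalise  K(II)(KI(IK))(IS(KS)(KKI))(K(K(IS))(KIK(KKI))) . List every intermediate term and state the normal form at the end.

Answer: normal form = S(K(KS))  (in 9 steps)

Derivation:
  start: K(II)(KI(IK))(IS(KS)(KKI))(K(K(IS))(KIK(KKI)))
  step 1: II(IS(KS)(KKI))(K(K(IS))(KIK(KKI)))
  step 2: I(IS(KS)(KKI))(K(K(IS))(KIK(KKI)))
  step 3: IS(KS)(KKI)(K(K(IS))(KIK(KKI)))
  step 4: S(KS)(KKI)(K(K(IS))(KIK(KKI)))
  step 5: KS(K(K(IS))(KIK(KKI)))(KKI(K(K(IS))(KIK(KKI))))
  step 6: S(KKI(K(K(IS))(KIK(KKI))))
  step 7: S(K(K(K(IS))(KIK(KKI))))
  step 8: S(K(K(IS)))
  step 9: S(K(KS))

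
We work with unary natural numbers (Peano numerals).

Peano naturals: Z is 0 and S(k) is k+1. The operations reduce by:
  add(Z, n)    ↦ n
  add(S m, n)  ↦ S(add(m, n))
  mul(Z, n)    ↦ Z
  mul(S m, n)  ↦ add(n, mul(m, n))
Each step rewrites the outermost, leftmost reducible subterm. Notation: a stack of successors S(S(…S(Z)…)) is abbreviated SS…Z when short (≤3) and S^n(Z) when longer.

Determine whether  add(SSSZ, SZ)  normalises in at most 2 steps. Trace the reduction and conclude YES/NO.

Answer: NO — after 2 steps the term is S(S(add(SZ, SZ))), not yet normal

Derivation:
  start: add(SSSZ, SZ)
  [1] S(add(SSZ, SZ))
  [2] S(S(add(SZ, SZ)))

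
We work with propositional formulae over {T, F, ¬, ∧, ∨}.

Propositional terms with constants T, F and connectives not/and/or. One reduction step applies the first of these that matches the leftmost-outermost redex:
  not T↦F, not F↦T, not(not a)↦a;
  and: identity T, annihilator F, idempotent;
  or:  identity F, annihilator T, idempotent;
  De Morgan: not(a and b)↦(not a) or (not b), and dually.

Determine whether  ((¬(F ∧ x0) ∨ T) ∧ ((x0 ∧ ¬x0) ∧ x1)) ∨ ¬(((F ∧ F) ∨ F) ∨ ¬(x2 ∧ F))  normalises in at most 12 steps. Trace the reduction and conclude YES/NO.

Answer: YES — reaches normal form (x0 ∧ ¬x0) ∧ x1 in 12 ≤ 12 steps

Derivation:
  start: ((¬(F ∧ x0) ∨ T) ∧ ((x0 ∧ ¬x0) ∧ x1)) ∨ ¬(((F ∧ F) ∨ F) ∨ ¬(x2 ∧ F))
  step 1: (T ∧ ((x0 ∧ ¬x0) ∧ x1)) ∨ ¬(((F ∧ F) ∨ F) ∨ ¬(x2 ∧ F))
  step 2: ((x0 ∧ ¬x0) ∧ x1) ∨ ¬(((F ∧ F) ∨ F) ∨ ¬(x2 ∧ F))
  step 3: ((x0 ∧ ¬x0) ∧ x1) ∨ (¬((F ∧ F) ∨ F) ∧ ¬¬(x2 ∧ F))
  step 4: ((x0 ∧ ¬x0) ∧ x1) ∨ ((¬(F ∧ F) ∧ ¬F) ∧ ¬¬(x2 ∧ F))
  step 5: ((x0 ∧ ¬x0) ∧ x1) ∨ (((¬F ∨ ¬F) ∧ ¬F) ∧ ¬¬(x2 ∧ F))
  step 6: ((x0 ∧ ¬x0) ∧ x1) ∨ ((¬F ∧ ¬F) ∧ ¬¬(x2 ∧ F))
  step 7: ((x0 ∧ ¬x0) ∧ x1) ∨ (¬F ∧ ¬¬(x2 ∧ F))
  step 8: ((x0 ∧ ¬x0) ∧ x1) ∨ (T ∧ ¬¬(x2 ∧ F))
  step 9: ((x0 ∧ ¬x0) ∧ x1) ∨ ¬¬(x2 ∧ F)
  step 10: ((x0 ∧ ¬x0) ∧ x1) ∨ (x2 ∧ F)
  step 11: ((x0 ∧ ¬x0) ∧ x1) ∨ F
  step 12: (x0 ∧ ¬x0) ∧ x1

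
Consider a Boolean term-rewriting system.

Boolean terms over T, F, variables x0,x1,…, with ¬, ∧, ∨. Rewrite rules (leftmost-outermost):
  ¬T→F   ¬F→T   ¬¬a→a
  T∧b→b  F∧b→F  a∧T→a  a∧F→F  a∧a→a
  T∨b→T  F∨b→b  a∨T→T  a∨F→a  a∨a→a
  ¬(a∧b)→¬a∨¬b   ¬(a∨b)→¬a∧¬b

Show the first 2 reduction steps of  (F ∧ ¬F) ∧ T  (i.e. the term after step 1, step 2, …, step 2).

Answer: after 2 steps: F

Working:
  start: (F ∧ ¬F) ∧ T
  →1  F ∧ ¬F
  →2  F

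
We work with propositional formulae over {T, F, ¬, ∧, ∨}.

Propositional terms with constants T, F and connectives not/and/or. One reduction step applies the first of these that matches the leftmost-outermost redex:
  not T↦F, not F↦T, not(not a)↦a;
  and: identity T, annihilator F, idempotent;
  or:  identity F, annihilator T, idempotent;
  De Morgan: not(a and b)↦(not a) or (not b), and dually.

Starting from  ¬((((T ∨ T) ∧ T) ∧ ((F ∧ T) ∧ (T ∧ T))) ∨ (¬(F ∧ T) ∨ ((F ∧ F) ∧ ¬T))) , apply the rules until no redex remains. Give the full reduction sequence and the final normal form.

  start: ¬((((T ∨ T) ∧ T) ∧ ((F ∧ T) ∧ (T ∧ T))) ∨ (¬(F ∧ T) ∨ ((F ∧ F) ∧ ¬T)))
  step 1: ¬(((T ∨ T) ∧ T) ∧ ((F ∧ T) ∧ (T ∧ T))) ∧ ¬(¬(F ∧ T) ∨ ((F ∧ F) ∧ ¬T))
  step 2: (¬((T ∨ T) ∧ T) ∨ ¬((F ∧ T) ∧ (T ∧ T))) ∧ ¬(¬(F ∧ T) ∨ ((F ∧ F) ∧ ¬T))
  step 3: ((¬(T ∨ T) ∨ ¬T) ∨ ¬((F ∧ T) ∧ (T ∧ T))) ∧ ¬(¬(F ∧ T) ∨ ((F ∧ F) ∧ ¬T))
  step 4: (((¬T ∧ ¬T) ∨ ¬T) ∨ ¬((F ∧ T) ∧ (T ∧ T))) ∧ ¬(¬(F ∧ T) ∨ ((F ∧ F) ∧ ¬T))
  step 5: ((¬T ∨ ¬T) ∨ ¬((F ∧ T) ∧ (T ∧ T))) ∧ ¬(¬(F ∧ T) ∨ ((F ∧ F) ∧ ¬T))
  step 6: (¬T ∨ ¬((F ∧ T) ∧ (T ∧ T))) ∧ ¬(¬(F ∧ T) ∨ ((F ∧ F) ∧ ¬T))
  step 7: (F ∨ ¬((F ∧ T) ∧ (T ∧ T))) ∧ ¬(¬(F ∧ T) ∨ ((F ∧ F) ∧ ¬T))
  step 8: ¬((F ∧ T) ∧ (T ∧ T)) ∧ ¬(¬(F ∧ T) ∨ ((F ∧ F) ∧ ¬T))
  step 9: (¬(F ∧ T) ∨ ¬(T ∧ T)) ∧ ¬(¬(F ∧ T) ∨ ((F ∧ F) ∧ ¬T))
  step 10: ((¬F ∨ ¬T) ∨ ¬(T ∧ T)) ∧ ¬(¬(F ∧ T) ∨ ((F ∧ F) ∧ ¬T))
  step 11: ((T ∨ ¬T) ∨ ¬(T ∧ T)) ∧ ¬(¬(F ∧ T) ∨ ((F ∧ F) ∧ ¬T))
  step 12: (T ∨ ¬(T ∧ T)) ∧ ¬(¬(F ∧ T) ∨ ((F ∧ F) ∧ ¬T))
  step 13: T ∧ ¬(¬(F ∧ T) ∨ ((F ∧ F) ∧ ¬T))
  step 14: ¬(¬(F ∧ T) ∨ ((F ∧ F) ∧ ¬T))
  step 15: ¬¬(F ∧ T) ∧ ¬((F ∧ F) ∧ ¬T)
  step 16: (F ∧ T) ∧ ¬((F ∧ F) ∧ ¬T)
  step 17: F ∧ ¬((F ∧ F) ∧ ¬T)
  step 18: F

Answer: normal form = F  (in 18 steps)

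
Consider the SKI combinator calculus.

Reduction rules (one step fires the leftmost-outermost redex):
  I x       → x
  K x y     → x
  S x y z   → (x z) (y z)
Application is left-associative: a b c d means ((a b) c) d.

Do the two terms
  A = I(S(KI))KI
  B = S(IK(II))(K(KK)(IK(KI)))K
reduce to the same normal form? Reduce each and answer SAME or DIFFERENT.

Term A:
  start: I(S(KI))KI
  [1] S(KI)KI
  [2] KII(KI)
  [3] I(KI)
  [4] KI

Term B:
  start: S(IK(II))(K(KK)(IK(KI)))K
  [1] IK(II)K(K(KK)(IK(KI))K)
  [2] K(II)K(K(KK)(IK(KI))K)
  [3] II(K(KK)(IK(KI))K)
  [4] I(K(KK)(IK(KI))K)
  [5] K(KK)(IK(KI))K
  [6] KKK
  [7] K

Answer: DIFFERENT — A ⇓ KI, B ⇓ K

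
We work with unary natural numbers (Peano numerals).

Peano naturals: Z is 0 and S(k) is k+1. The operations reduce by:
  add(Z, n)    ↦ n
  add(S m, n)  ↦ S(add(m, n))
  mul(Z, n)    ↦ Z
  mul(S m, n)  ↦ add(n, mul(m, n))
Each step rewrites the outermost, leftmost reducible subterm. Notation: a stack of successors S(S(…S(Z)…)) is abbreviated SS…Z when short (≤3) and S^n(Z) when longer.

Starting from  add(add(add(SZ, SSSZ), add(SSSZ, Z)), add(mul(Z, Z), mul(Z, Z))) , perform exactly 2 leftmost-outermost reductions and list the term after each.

  start: add(add(add(SZ, SSSZ), add(SSSZ, Z)), add(mul(Z, Z), mul(Z, Z)))
  →1  add(add(S(add(Z, SSSZ)), add(SSSZ, Z)), add(mul(Z, Z), mul(Z, Z)))
  →2  add(S(add(add(Z, SSSZ), add(SSSZ, Z))), add(mul(Z, Z), mul(Z, Z)))

Answer: after 2 steps: add(S(add(add(Z, SSSZ), add(SSSZ, Z))), add(mul(Z, Z), mul(Z, Z)))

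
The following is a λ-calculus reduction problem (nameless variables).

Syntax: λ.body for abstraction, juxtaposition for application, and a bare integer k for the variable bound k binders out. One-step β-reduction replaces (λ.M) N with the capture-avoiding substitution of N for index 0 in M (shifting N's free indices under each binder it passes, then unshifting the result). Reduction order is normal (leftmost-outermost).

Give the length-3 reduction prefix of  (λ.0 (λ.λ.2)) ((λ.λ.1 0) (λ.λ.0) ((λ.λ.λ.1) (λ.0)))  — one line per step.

  start: (λ.0 (λ.λ.2)) ((λ.λ.1 0) (λ.λ.0) ((λ.λ.λ.1) (λ.0)))
  →1  (λ.λ.1 0) (λ.λ.0) ((λ.λ.λ.1) (λ.0)) (λ.λ.(λ.λ.1 0) (λ.λ.0) ((λ.λ.λ.1) (λ.0)))
  →2  (λ.(λ.λ.0) 0) ((λ.λ.λ.1) (λ.0)) (λ.λ.(λ.λ.1 0) (λ.λ.0) ((λ.λ.λ.1) (λ.0)))
  →3  (λ.λ.0) ((λ.λ.λ.1) (λ.0)) (λ.λ.(λ.λ.1 0) (λ.λ.0) ((λ.λ.λ.1) (λ.0)))

Answer: after 3 steps: (λ.λ.0) ((λ.λ.λ.1) (λ.0)) (λ.λ.(λ.λ.1 0) (λ.λ.0) ((λ.λ.λ.1) (λ.0)))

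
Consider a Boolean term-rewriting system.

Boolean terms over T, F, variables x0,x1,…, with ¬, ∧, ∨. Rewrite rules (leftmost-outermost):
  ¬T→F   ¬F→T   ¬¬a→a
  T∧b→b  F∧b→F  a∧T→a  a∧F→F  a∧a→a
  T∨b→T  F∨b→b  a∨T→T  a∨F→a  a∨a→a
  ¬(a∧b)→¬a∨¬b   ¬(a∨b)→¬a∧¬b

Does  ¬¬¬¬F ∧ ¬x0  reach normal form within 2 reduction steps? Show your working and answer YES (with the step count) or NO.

  start: ¬¬¬¬F ∧ ¬x0
  step 1: ¬¬F ∧ ¬x0
  step 2: F ∧ ¬x0

Answer: NO — after 2 steps the term is F ∧ ¬x0, not yet normal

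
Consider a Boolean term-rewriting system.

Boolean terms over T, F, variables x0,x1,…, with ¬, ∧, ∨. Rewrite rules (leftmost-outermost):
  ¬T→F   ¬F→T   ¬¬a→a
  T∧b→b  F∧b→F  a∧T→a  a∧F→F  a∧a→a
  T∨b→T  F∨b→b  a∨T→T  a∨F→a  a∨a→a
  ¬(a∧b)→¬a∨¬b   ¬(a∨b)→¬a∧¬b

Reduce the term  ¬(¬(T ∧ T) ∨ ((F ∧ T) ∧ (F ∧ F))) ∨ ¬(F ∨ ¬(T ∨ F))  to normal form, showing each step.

  start: ¬(¬(T ∧ T) ∨ ((F ∧ T) ∧ (F ∧ F))) ∨ ¬(F ∨ ¬(T ∨ F))
  [1] (¬¬(T ∧ T) ∧ ¬((F ∧ T) ∧ (F ∧ F))) ∨ ¬(F ∨ ¬(T ∨ F))
  [2] ((T ∧ T) ∧ ¬((F ∧ T) ∧ (F ∧ F))) ∨ ¬(F ∨ ¬(T ∨ F))
  [3] (T ∧ ¬((F ∧ T) ∧ (F ∧ F))) ∨ ¬(F ∨ ¬(T ∨ F))
  [4] ¬((F ∧ T) ∧ (F ∧ F)) ∨ ¬(F ∨ ¬(T ∨ F))
  [5] (¬(F ∧ T) ∨ ¬(F ∧ F)) ∨ ¬(F ∨ ¬(T ∨ F))
  [6] ((¬F ∨ ¬T) ∨ ¬(F ∧ F)) ∨ ¬(F ∨ ¬(T ∨ F))
  [7] ((T ∨ ¬T) ∨ ¬(F ∧ F)) ∨ ¬(F ∨ ¬(T ∨ F))
  [8] (T ∨ ¬(F ∧ F)) ∨ ¬(F ∨ ¬(T ∨ F))
  [9] T ∨ ¬(F ∨ ¬(T ∨ F))
  [10] T

Answer: normal form = T  (in 10 steps)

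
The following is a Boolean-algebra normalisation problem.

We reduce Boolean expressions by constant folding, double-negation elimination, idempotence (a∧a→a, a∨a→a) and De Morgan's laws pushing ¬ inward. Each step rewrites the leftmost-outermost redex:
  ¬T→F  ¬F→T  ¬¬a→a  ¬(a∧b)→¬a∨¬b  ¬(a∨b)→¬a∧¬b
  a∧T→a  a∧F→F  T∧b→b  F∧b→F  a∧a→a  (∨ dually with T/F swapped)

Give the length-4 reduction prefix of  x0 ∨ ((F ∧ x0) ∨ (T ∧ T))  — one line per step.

Answer: after 4 steps: T

Reduction:
  start: x0 ∨ ((F ∧ x0) ∨ (T ∧ T))
  step 1: x0 ∨ (F ∨ (T ∧ T))
  step 2: x0 ∨ (T ∧ T)
  step 3: x0 ∨ T
  step 4: T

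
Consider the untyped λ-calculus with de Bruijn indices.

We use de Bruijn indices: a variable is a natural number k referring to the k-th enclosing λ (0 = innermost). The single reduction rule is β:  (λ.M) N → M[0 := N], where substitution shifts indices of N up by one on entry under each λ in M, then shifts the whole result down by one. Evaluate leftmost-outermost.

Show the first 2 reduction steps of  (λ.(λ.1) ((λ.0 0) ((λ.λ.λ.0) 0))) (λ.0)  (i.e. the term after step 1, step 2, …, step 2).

Answer: after 2 steps: λ.0

Working:
  start: (λ.(λ.1) ((λ.0 0) ((λ.λ.λ.0) 0))) (λ.0)
  [1] (λ.λ.0) ((λ.0 0) ((λ.λ.λ.0) (λ.0)))
  [2] λ.0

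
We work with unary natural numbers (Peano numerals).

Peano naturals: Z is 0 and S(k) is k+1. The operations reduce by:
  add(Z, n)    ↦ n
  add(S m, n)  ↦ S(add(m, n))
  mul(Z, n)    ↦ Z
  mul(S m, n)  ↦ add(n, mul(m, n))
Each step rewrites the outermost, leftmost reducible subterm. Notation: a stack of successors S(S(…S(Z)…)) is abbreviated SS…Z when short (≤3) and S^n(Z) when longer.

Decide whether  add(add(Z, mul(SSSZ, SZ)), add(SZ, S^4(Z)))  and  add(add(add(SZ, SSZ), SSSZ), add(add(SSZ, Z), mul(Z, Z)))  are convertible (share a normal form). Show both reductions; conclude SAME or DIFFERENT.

Answer: SAME — A ⇓ S^8(Z), B ⇓ S^8(Z)

Reduction:
Term A:
  start: add(add(Z, mul(SSSZ, SZ)), add(SZ, S^4(Z)))
  step 1: add(mul(SSSZ, SZ), add(SZ, S^4(Z)))
  step 2: add(add(SZ, mul(SSZ, SZ)), add(SZ, S^4(Z)))
  step 3: add(S(add(Z, mul(SSZ, SZ))), add(SZ, S^4(Z)))
  step 4: S(add(add(Z, mul(SSZ, SZ)), add(SZ, S^4(Z))))
  step 5: S(add(mul(SSZ, SZ), add(SZ, S^4(Z))))
  step 6: S(add(add(SZ, mul(SZ, SZ)), add(SZ, S^4(Z))))
  step 7: S(add(S(add(Z, mul(SZ, SZ))), add(SZ, S^4(Z))))
  step 8: S(S(add(add(Z, mul(SZ, SZ)), add(SZ, S^4(Z)))))
  step 9: S(S(add(mul(SZ, SZ), add(SZ, S^4(Z)))))
  step 10: S(S(add(add(SZ, mul(Z, SZ)), add(SZ, S^4(Z)))))
  step 11: S(S(add(S(add(Z, mul(Z, SZ))), add(SZ, S^4(Z)))))
  step 12: S(S(S(add(add(Z, mul(Z, SZ)), add(SZ, S^4(Z))))))
  step 13: S(S(S(add(mul(Z, SZ), add(SZ, S^4(Z))))))
  step 14: S(S(S(add(Z, add(SZ, S^4(Z))))))
  step 15: S(S(S(add(SZ, S^4(Z)))))
  step 16: S(S(S(S(add(Z, S^4(Z))))))
  step 17: S^8(Z)

Term B:
  start: add(add(add(SZ, SSZ), SSSZ), add(add(SSZ, Z), mul(Z, Z)))
  step 1: add(add(S(add(Z, SSZ)), SSSZ), add(add(SSZ, Z), mul(Z, Z)))
  step 2: add(S(add(add(Z, SSZ), SSSZ)), add(add(SSZ, Z), mul(Z, Z)))
  step 3: S(add(add(add(Z, SSZ), SSSZ), add(add(SSZ, Z), mul(Z, Z))))
  step 4: S(add(add(SSZ, SSSZ), add(add(SSZ, Z), mul(Z, Z))))
  step 5: S(add(S(add(SZ, SSSZ)), add(add(SSZ, Z), mul(Z, Z))))
  step 6: S(S(add(add(SZ, SSSZ), add(add(SSZ, Z), mul(Z, Z)))))
  step 7: S(S(add(S(add(Z, SSSZ)), add(add(SSZ, Z), mul(Z, Z)))))
  step 8: S(S(S(add(add(Z, SSSZ), add(add(SSZ, Z), mul(Z, Z))))))
  step 9: S(S(S(add(SSSZ, add(add(SSZ, Z), mul(Z, Z))))))
  step 10: S(S(S(S(add(SSZ, add(add(SSZ, Z), mul(Z, Z)))))))
  step 11: S(S(S(S(S(add(SZ, add(add(SSZ, Z), mul(Z, Z))))))))
  step 12: S(S(S(S(S(S(add(Z, add(add(SSZ, Z), mul(Z, Z)))))))))
  step 13: S(S(S(S(S(S(add(add(SSZ, Z), mul(Z, Z))))))))
  step 14: S(S(S(S(S(S(add(S(add(SZ, Z)), mul(Z, Z))))))))
  step 15: S(S(S(S(S(S(S(add(add(SZ, Z), mul(Z, Z)))))))))
  step 16: S(S(S(S(S(S(S(add(S(add(Z, Z)), mul(Z, Z)))))))))
  step 17: S(S(S(S(S(S(S(S(add(add(Z, Z), mul(Z, Z))))))))))
  step 18: S(S(S(S(S(S(S(S(add(Z, mul(Z, Z))))))))))
  step 19: S(S(S(S(S(S(S(S(mul(Z, Z)))))))))
  step 20: S^8(Z)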